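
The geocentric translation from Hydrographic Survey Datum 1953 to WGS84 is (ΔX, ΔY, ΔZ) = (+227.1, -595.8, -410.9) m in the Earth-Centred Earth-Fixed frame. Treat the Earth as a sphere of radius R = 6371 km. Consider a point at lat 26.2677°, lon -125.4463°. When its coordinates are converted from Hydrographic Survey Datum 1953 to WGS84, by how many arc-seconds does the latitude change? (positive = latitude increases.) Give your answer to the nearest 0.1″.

sin φ = 0.442566, cos φ = 0.896736, sin λ = -0.814659, cos λ = -0.579940.
North component: ΔN = −sin φ cos λ·ΔX − sin φ sin λ·ΔY + cos φ·ΔZ = −(0.442566)(-0.579940)(227.1) − (0.442566)(-0.814659)(-595.8) + (0.896736)(-410.9) = -524.99 m.
1° of latitude spans πR/180 = 111195 m, so Δφ = -524.99 / 111195 × 3600 = -16.997″.

Δφ = -17.0″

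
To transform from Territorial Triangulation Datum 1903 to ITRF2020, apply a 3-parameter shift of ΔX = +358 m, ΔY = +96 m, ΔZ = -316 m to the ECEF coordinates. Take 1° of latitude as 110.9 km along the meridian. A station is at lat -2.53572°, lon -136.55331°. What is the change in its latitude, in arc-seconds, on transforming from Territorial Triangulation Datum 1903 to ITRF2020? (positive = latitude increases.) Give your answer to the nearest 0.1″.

Δφ = -10.7″

sin φ = -0.044242, cos φ = 0.999021, sin λ = -0.687679, cos λ = -0.726015.
North component: ΔN = −sin φ cos λ·ΔX − sin φ sin λ·ΔY + cos φ·ΔZ = −(-0.044242)(-0.726015)(358) − (-0.044242)(-0.687679)(96) + (0.999021)(-316) = -330.11 m.
1° of latitude spans 110900 m, so Δφ = -330.11 / 110900 × 3600 = -10.716″.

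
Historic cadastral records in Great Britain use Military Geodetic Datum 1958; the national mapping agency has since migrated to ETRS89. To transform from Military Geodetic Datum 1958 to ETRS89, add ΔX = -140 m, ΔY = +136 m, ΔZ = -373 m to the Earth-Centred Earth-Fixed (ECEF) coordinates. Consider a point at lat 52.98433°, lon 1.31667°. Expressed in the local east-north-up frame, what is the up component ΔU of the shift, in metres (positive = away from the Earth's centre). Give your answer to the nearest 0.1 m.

The local up (radial) axis is (cos φ cos λ, cos φ sin λ, sin φ), giving ΔU = -84.262 + 1.881 − 297.830 = -380.21 m.

ΔU = -380.2 m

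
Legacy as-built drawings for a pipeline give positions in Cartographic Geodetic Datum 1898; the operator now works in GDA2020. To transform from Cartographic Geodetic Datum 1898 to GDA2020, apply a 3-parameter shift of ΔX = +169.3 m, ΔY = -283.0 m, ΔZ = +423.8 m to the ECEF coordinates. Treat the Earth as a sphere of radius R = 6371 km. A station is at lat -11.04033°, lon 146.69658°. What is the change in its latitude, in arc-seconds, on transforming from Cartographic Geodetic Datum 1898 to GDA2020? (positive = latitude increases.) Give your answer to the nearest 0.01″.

Δφ = 11.63″

sin φ = -0.191500, cos φ = 0.981493, sin λ = 0.549073, cos λ = -0.835775.
North component: ΔN = −sin φ cos λ·ΔX − sin φ sin λ·ΔY + cos φ·ΔZ = −(-0.191500)(-0.835775)(169.3) − (-0.191500)(0.549073)(-283.0) + (0.981493)(423.8) = 359.10 m.
1° of latitude spans πR/180 = 111195 m, so Δφ = 359.10 / 111195 × 3600 = 11.626″.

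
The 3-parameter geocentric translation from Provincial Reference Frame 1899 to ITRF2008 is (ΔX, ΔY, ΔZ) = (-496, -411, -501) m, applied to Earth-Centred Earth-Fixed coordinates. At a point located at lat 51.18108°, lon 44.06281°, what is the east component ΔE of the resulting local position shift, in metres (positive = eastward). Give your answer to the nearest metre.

At φ = 51.18108°, λ = 44.06281°: sin φ = 0.779131, cos φ = 0.626861, sin λ = 0.695447, cos λ = 0.718578.
ΔE = −sin λ·ΔX + cos λ·ΔY = −(0.695447)·(-496) + (0.718578)·(-411) = 49.61 m.

ΔE = 50 m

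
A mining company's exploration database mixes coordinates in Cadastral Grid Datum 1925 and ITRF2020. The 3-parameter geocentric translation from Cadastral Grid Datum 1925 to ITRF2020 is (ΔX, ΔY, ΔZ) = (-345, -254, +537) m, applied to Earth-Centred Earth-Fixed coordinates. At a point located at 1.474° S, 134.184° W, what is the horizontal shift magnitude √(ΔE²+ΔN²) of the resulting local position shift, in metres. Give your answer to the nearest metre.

552 m

The local east axis at (φ, λ) is (−sin λ, cos λ, 0), so ΔE = −sin(-134.184°)·(-345) + cos(-134.184°)·(-254) = -70.37 m.
The local north axis is (−sin φ cos λ, −sin φ sin λ, cos φ), giving ΔN = 6.185 + 4.685 + 536.822 = 547.69 m.
Horizontal magnitude = √(ΔE² + ΔN²) = √((-70.37)² + 547.69²) = 552.20 m.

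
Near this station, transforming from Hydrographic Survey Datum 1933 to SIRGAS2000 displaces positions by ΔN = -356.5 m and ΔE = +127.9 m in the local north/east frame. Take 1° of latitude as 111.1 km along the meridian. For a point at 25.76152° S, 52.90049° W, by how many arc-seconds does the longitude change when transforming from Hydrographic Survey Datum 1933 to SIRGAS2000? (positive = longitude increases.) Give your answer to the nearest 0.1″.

Δλ = 4.6″

At latitude -25.76152°, cos φ = 0.900611.
1° of longitude at this latitude = 111.1 × cos φ = 100.06 km, so Δλ = 127.9 / 100057.9 = 0.0012783° = 4.602″.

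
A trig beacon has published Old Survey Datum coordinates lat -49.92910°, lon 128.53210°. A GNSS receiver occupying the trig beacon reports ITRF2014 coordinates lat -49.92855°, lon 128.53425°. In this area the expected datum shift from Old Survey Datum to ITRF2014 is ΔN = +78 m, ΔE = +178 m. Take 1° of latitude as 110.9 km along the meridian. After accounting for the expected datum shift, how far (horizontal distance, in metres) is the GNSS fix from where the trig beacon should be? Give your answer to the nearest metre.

30 m

Observed coordinate differences: Δφ = +0.00055°, Δλ = +0.00215°.
Converting to metres (1° lat = 110900 m, cos φ = 0.643735): observed ΔN = 61.0 m, observed ΔE = 153.5 m.
Subtracting the expected shift leaves a residual of 61.0 − (78) = -17.0 m north and 153.5 − (178) = -24.5 m east.
Residual distance = √((-17.0)² + (-24.5)²) = 29.8 m.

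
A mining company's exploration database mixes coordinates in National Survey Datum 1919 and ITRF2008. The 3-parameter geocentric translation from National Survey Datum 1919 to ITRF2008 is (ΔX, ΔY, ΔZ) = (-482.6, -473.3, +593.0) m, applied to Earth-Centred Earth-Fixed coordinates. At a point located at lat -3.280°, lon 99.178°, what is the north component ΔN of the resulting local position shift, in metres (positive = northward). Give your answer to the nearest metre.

The local north axis is (−sin φ cos λ, −sin φ sin λ, cos φ), giving ΔN = 4.404 − 26.733 + 592.029 = 569.70 m.

ΔN = 570 m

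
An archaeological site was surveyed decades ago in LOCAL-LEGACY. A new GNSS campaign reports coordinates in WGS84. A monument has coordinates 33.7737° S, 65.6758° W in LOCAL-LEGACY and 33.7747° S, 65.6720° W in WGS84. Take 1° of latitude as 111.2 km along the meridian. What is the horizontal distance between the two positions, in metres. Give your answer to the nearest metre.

368 m

Δφ = -33.7747° − -33.7737° = -0.0010°; Δλ = -65.6720° − -65.6758° = +0.0038°.
ΔN = Δφ × 111200 = -111.2 m; ΔE = Δλ × 111200 × cos(-33.7737°) = +0.0038 × 111200 × 0.831240 = 351.2 m.
Distance = √(ΔE² + ΔN²) = √(351.2² + (-111.2)²) = 368.4 m.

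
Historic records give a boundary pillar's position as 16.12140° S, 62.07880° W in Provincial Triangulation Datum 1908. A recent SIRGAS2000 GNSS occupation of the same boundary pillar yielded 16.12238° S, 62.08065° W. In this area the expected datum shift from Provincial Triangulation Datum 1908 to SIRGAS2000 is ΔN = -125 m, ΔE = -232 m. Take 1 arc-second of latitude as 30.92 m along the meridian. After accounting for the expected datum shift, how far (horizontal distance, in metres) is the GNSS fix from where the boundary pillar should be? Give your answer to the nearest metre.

Observed coordinate differences: Δφ = -0.00098°, Δλ = -0.00185°.
Converting to metres (1° lat = 111312 m, cos φ = 0.960676): observed ΔN = -109.1 m, observed ΔE = -197.8 m.
Subtracting the expected shift leaves a residual of -109.1 − (-125) = 15.9 m north and -197.8 − (-232) = 34.2 m east.
Residual distance = √(15.9² + 34.2²) = 37.7 m.

38 m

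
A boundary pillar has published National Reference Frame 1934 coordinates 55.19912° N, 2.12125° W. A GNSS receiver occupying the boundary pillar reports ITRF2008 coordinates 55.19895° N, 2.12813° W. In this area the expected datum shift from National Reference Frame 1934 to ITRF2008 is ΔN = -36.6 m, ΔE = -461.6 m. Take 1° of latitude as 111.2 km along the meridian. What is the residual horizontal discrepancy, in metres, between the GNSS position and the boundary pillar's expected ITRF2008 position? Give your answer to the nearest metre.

Observed coordinate differences: Δφ = -0.00017°, Δλ = -0.00688°.
Converting to metres (1° lat = 111200 m, cos φ = 0.570726): observed ΔN = -18.9 m, observed ΔE = -436.6 m.
Subtracting the expected shift leaves a residual of -18.9 − (-36.6) = 17.7 m north and -436.6 − (-461.6) = 25.0 m east.
Residual distance = √(17.7² + 25.0²) = 30.6 m.

31 m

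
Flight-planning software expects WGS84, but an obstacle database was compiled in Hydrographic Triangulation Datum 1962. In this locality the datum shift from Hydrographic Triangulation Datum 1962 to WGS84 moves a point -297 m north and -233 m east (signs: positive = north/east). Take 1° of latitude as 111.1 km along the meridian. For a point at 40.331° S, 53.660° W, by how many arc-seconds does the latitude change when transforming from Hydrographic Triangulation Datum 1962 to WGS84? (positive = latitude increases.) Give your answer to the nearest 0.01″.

1° of latitude = 111.1 km, so Δφ = -297.0 / 111100 = -0.0026733° = -9.624″.

Δφ = -9.62″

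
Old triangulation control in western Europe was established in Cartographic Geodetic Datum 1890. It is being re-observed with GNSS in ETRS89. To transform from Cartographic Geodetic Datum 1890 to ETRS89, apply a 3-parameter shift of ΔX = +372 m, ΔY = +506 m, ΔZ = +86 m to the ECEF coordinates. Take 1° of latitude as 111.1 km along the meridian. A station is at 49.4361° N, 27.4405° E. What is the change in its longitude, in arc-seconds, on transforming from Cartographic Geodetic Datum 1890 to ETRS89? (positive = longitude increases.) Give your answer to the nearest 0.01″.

sin φ = 0.759681, cos φ = 0.650296, sin λ = 0.460827, cos λ = 0.887490.
East component: ΔE = −sin λ·ΔX + cos λ·ΔY = −(0.460827)(372) + (0.887490)(506) = 277.64 m.
1° of latitude spans 111100 m; at latitude φ, 1° of longitude spans that × cos φ = 72247.9 m, so Δλ = 277.64 / 72247.9 × 3600 = 13.834″.

Δλ = 13.83″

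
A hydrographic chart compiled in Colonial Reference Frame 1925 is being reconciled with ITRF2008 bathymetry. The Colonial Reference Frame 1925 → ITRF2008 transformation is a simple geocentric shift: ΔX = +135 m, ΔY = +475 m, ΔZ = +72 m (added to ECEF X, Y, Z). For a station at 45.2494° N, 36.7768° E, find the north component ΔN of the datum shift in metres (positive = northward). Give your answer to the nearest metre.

ΔN = -228 m

At φ = 45.2494°, λ = 36.7768°: sin φ = 0.710178, cos φ = 0.704022, sin λ = 0.598699, cos λ = 0.800974.
ΔN = −sin φ cos λ·ΔX − sin φ sin λ·ΔY + cos φ·ΔZ = −(0.710178)(0.800974)(135) − (0.710178)(0.598699)(475) + (0.704022)(72) = -228.06 m.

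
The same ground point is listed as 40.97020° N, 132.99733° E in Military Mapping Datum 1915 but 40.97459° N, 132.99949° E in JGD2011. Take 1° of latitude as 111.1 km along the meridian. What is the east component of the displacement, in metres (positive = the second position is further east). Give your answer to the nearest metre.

ΔE = 181 m

Δφ = 40.97459° − 40.97020° = +0.00439°; Δλ = 132.99949° − 132.99733° = +0.00216°.
ΔN = Δφ × 111100 = 487.7 m; ΔE = Δλ × 111100 × cos(40.97020°) = +0.00216 × 111100 × 0.755051 = 181.2 m.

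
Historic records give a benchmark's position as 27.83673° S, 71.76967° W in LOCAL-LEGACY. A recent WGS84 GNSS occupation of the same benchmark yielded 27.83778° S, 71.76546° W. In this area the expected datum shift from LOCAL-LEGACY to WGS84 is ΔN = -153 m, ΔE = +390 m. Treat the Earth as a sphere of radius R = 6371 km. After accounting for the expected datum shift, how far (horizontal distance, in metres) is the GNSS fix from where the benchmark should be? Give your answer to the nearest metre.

43 m

Observed coordinate differences: Δφ = -0.00105°, Δλ = +0.00421°.
Converting to metres (1° lat = 111195 m, cos φ = 0.884282): observed ΔN = -116.8 m, observed ΔE = 414.0 m.
Subtracting the expected shift leaves a residual of -116.8 − (-153) = 36.2 m north and 414.0 − (390) = 24.0 m east.
Residual distance = √(36.2² + 24.0²) = 43.4 m.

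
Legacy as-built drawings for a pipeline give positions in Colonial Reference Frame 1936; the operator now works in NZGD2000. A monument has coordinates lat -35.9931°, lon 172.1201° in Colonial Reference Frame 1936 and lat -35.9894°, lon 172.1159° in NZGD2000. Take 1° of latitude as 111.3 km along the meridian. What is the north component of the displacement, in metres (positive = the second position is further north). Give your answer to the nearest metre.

ΔN = 412 m

Δφ = -35.9894° − -35.9931° = +0.0037°; Δλ = 172.1159° − 172.1201° = -0.0042°.
ΔN = Δφ × 111300 = 411.8 m; ΔE = Δλ × 111300 × cos(-35.9931°) = -0.0042 × 111300 × 0.809088 = -378.2 m.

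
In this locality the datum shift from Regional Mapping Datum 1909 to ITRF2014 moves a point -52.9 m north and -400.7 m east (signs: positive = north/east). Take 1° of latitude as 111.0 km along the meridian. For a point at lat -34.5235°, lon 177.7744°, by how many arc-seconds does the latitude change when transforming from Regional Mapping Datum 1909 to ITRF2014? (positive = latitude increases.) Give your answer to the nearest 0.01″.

1° of latitude = 111.0 km, so Δφ = -52.9 / 111000 = -0.0004766° = -1.716″.

Δφ = -1.72″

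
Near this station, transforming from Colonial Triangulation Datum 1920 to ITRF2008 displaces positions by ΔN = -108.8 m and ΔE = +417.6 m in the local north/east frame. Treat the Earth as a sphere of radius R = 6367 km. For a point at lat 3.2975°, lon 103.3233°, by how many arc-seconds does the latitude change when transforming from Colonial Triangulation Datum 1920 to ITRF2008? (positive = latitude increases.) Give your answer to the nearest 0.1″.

Δφ = -3.5″

On a sphere of radius R, 1 rad of latitude = R, so Δφ = ΔN / R = -108.8 / 6367000 = -1.7088e-05 rad = -3.525″.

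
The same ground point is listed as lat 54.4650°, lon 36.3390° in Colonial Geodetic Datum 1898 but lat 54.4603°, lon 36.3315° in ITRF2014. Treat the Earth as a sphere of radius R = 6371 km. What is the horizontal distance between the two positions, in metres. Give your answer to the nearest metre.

713 m

Δφ = 54.4603° − 54.4650° = -0.0047°; Δλ = 36.3315° − 36.3390° = -0.0075°.
1° along a meridian = πR/180 = 111195 m.
ΔN = Δφ × 111195 = -522.6 m; ΔE = Δλ × 111195 × cos(54.4650°) = -0.0075 × 111195 × 0.581200 = -484.7 m.
Distance = √(ΔE² + ΔN²) = √((-484.7)² + (-522.6)²) = 712.8 m.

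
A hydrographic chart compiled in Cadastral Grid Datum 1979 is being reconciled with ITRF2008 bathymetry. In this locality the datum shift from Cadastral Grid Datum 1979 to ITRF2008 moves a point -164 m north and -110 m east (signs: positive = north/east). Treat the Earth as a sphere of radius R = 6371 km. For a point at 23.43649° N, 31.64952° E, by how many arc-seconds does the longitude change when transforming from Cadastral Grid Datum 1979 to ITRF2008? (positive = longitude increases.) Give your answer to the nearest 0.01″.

At latitude 23.43649°, cos φ = 0.917502.
One radian of longitude at latitude φ spans R cos φ, so Δλ = ΔE / (R cos φ) = -110.0 / (6371000 × 0.917502) = -1.8818e-05 rad = -3.882″.

Δλ = -3.88″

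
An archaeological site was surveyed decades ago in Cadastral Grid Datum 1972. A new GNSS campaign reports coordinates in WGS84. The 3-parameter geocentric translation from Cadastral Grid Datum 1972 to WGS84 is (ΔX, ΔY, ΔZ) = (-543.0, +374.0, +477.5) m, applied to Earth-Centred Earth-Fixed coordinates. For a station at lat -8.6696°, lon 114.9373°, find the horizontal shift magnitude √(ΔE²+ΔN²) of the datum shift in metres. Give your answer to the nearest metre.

The local east axis at (φ, λ) is (−sin λ, cos λ, 0), so ΔE = −sin(114.9373°)·(-543.0) + cos(114.9373°)·374.0 = 334.69 m.
The local north axis is (−sin φ cos λ, −sin φ sin λ, cos φ), giving ΔN = 34.510 + 51.119 + 472.044 = 557.67 m.
Horizontal magnitude = √(ΔE² + ΔN²) = √(334.69² + 557.67²) = 650.40 m.

650 m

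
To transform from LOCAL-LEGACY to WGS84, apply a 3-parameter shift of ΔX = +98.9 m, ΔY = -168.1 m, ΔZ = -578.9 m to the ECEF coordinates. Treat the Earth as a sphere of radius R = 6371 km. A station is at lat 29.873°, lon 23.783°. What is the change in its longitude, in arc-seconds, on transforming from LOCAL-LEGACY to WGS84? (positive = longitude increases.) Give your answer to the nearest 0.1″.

sin φ = 0.498079, cos φ = 0.867132, sin λ = 0.403274, cos λ = 0.915079.
East component: ΔE = −sin λ·ΔX + cos λ·ΔY = −(0.403274)(98.9) + (0.915079)(-168.1) = -193.71 m.
1° of latitude spans πR/180 = 111195 m; at latitude φ, 1° of longitude spans that × cos φ = 96420.6 m, so Δλ = -193.71 / 96420.6 × 3600 = -7.232″.

Δλ = -7.2″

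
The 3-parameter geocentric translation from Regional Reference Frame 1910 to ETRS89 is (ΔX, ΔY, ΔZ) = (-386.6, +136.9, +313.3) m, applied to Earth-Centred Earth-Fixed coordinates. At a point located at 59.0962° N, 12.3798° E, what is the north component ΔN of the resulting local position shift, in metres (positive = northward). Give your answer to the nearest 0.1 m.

At φ = 59.0962°, λ = 12.3798°: sin φ = 0.858031, cos φ = 0.513598, sin λ = 0.214391, cos λ = 0.976748.
ΔN = −sin φ cos λ·ΔX − sin φ sin λ·ΔY + cos φ·ΔZ = −(0.858031)(0.976748)(-386.6) − (0.858031)(0.214391)(136.9) + (0.513598)(313.3) = 459.73 m.

ΔN = 459.7 m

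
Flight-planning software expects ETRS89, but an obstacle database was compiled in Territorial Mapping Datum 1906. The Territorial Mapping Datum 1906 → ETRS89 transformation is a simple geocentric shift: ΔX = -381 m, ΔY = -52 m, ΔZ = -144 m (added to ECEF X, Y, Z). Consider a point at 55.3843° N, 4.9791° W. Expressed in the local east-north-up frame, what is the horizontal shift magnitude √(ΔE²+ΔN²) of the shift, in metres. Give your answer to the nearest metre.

242 m

The local east axis at (φ, λ) is (−sin λ, cos λ, 0), so ΔE = −sin(-4.9791°)·(-381) + cos(-4.9791°)·(-52) = -84.87 m.
The local north axis is (−sin φ cos λ, −sin φ sin λ, cos φ), giving ΔN = 312.372 − 3.714 − 81.802 = 226.86 m.
Horizontal magnitude = √(ΔE² + ΔN²) = √((-84.87)² + 226.86²) = 242.21 m.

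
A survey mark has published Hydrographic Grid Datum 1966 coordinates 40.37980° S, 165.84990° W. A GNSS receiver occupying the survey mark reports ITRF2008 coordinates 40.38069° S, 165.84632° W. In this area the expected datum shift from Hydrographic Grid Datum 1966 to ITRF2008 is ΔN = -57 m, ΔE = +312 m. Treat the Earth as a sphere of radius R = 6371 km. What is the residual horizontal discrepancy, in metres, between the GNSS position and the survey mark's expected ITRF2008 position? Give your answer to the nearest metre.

Observed coordinate differences: Δφ = -0.00089°, Δλ = +0.00358°.
Converting to metres (1° lat = 111195 m, cos φ = 0.761767): observed ΔN = -99.0 m, observed ΔE = 303.2 m.
Subtracting the expected shift leaves a residual of -99.0 − (-57) = -42.0 m north and 303.2 − (312) = -8.8 m east.
Residual distance = √((-42.0)² + (-8.8)²) = 42.9 m.

43 m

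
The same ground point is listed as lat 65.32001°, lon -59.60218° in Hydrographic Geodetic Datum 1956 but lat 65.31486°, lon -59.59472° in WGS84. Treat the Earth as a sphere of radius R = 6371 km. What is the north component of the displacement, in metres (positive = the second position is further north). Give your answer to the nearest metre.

Δφ = 65.31486° − 65.32001° = -0.00515°; Δλ = -59.59472° − -59.60218° = +0.00746°.
1° along a meridian = πR/180 = 111195 m.
ΔN = Δφ × 111195 = -572.7 m; ΔE = Δλ × 111195 × cos(65.32001°) = +0.00746 × 111195 × 0.417550 = 346.4 m.

ΔN = -573 m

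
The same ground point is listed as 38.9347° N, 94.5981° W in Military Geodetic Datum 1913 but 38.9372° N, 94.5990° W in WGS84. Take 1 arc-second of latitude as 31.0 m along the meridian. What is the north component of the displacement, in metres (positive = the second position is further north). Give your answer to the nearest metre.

Δφ = 38.9372° − 38.9347° = +0.0025°; Δλ = -94.5990° − -94.5981° = -0.0009°.
1° of latitude = 3600 × 31.00 = 111600 m.
ΔN = Δφ × 111600 = 279.0 m; ΔE = Δλ × 111600 × cos(38.9347°) = -0.0009 × 111600 × 0.777863 = -78.1 m.

ΔN = 279 m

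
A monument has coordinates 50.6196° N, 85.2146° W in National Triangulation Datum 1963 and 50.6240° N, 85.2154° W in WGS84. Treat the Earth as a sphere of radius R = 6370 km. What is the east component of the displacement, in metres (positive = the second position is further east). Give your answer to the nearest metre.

Δφ = 50.6240° − 50.6196° = +0.0044°; Δλ = -85.2154° − -85.2146° = -0.0008°.
1° along a meridian = πR/180 = 111177 m.
ΔN = Δφ × 111177 = 489.2 m; ΔE = Δλ × 111177 × cos(50.6196°) = -0.0008 × 111177 × 0.634466 = -56.4 m.

ΔE = -56 m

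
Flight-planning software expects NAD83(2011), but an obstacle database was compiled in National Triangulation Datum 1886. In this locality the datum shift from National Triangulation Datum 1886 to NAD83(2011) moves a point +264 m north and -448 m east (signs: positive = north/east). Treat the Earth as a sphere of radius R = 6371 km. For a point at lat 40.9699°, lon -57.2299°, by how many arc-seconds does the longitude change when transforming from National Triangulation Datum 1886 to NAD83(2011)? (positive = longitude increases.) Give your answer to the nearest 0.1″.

At latitude 40.9699°, cos φ = 0.755054.
One radian of longitude at latitude φ spans R cos φ, so Δλ = ΔE / (R cos φ) = -448.0 / (6371000 × 0.755054) = -9.3131e-05 rad = -19.210″.

Δλ = -19.2″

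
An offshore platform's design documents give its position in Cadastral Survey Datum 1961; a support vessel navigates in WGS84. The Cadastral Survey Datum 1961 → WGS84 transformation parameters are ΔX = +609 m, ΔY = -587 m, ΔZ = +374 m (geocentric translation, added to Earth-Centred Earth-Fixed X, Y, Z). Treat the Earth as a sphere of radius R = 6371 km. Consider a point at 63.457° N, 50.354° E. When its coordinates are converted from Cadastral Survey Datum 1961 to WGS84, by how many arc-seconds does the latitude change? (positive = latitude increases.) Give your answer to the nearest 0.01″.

sin φ = 0.894599, cos φ = 0.446869, sin λ = 0.770001, cos λ = 0.638042.
North component: ΔN = −sin φ cos λ·ΔX − sin φ sin λ·ΔY + cos φ·ΔZ = −(0.894599)(0.638042)(609) − (0.894599)(0.770001)(-587) + (0.446869)(374) = 223.87 m.
1° of latitude spans πR/180 = 111195 m, so Δφ = 223.87 / 111195 × 3600 = 7.248″.

Δφ = 7.25″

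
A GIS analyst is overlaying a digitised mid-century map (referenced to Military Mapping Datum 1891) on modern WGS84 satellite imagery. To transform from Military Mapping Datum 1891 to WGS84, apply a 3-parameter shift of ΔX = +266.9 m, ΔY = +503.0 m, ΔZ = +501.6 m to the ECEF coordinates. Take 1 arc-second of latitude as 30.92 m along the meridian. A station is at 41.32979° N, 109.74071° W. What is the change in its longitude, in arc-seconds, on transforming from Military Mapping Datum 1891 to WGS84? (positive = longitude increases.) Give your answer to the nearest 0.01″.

Δλ = 3.50″

sin φ = 0.660392, cos φ = 0.750921, sin λ = -0.941231, cos λ = -0.337764.
East component: ΔE = −sin λ·ΔX + cos λ·ΔY = −(-0.941231)(266.9) + (-0.337764)(503.0) = 81.32 m.
1° of latitude spans 3600 × 30.92 = 111312 m; at latitude φ, 1° of longitude spans that × cos φ = 83586.5 m, so Δλ = 81.32 / 83586.5 × 3600 = 3.502″.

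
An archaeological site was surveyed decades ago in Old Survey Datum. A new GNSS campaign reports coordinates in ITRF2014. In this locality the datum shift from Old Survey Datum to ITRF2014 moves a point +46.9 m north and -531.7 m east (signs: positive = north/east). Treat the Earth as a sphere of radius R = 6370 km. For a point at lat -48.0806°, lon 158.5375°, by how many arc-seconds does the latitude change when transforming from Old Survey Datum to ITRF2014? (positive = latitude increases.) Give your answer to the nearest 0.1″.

On a sphere of radius R, 1 rad of latitude = R, so Δφ = ΔN / R = 46.9 / 6370000 = 7.3626e-06 rad = 1.519″.

Δφ = 1.5″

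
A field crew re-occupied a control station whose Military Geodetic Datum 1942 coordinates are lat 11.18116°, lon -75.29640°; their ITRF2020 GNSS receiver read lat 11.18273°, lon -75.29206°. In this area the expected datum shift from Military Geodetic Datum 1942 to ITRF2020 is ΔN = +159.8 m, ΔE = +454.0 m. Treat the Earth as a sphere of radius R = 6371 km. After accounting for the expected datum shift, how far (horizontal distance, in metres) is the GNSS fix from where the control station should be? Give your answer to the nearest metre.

24 m

Observed coordinate differences: Δφ = +0.00157°, Δλ = +0.00434°.
Converting to metres (1° lat = 111195 m, cos φ = 0.981019): observed ΔN = 174.6 m, observed ΔE = 473.4 m.
Subtracting the expected shift leaves a residual of 174.6 − (159.8) = 14.8 m north and 473.4 − (454.0) = 19.4 m east.
Residual distance = √(14.8² + 19.4²) = 24.4 m.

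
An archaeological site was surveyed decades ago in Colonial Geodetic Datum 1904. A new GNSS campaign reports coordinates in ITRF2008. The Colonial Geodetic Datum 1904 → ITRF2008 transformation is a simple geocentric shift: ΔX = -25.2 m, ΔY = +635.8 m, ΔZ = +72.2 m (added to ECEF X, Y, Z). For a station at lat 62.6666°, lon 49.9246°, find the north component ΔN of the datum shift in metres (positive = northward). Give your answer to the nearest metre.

At φ = 62.6666°, λ = 49.9246°: sin φ = 0.888350, cos φ = 0.459167, sin λ = 0.765198, cos λ = 0.643795.
ΔN = −sin φ cos λ·ΔX − sin φ sin λ·ΔY + cos φ·ΔZ = −(0.888350)(0.643795)(-25.2) − (0.888350)(0.765198)(635.8) + (0.459167)(72.2) = -384.63 m.

ΔN = -385 m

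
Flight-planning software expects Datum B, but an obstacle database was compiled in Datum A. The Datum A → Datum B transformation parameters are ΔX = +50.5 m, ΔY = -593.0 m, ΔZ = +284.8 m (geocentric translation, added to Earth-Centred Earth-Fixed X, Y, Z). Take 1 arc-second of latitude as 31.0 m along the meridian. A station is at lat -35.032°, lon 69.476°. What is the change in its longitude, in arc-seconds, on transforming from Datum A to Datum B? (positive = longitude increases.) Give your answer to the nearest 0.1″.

sin φ = -0.574034, cos φ = 0.818832, sin λ = 0.936525, cos λ = 0.350600.
East component: ΔE = −sin λ·ΔX + cos λ·ΔY = −(0.936525)(50.5) + (0.350600)(-593.0) = -255.20 m.
1° of latitude spans 3600 × 31.00 = 111600 m; at latitude φ, 1° of longitude spans that × cos φ = 91381.6 m, so Δλ = -255.20 / 91381.6 × 3600 = -10.054″.

Δλ = -10.1″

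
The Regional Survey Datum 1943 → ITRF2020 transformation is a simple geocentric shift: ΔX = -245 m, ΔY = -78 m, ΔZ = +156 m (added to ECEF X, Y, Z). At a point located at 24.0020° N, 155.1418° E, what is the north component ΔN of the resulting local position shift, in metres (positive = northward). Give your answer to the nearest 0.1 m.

ΔN = 65.4 m

The local north axis is (−sin φ cos λ, −sin φ sin λ, cos φ), giving ΔN = -90.425 + 13.338 + 142.511 = 65.42 m.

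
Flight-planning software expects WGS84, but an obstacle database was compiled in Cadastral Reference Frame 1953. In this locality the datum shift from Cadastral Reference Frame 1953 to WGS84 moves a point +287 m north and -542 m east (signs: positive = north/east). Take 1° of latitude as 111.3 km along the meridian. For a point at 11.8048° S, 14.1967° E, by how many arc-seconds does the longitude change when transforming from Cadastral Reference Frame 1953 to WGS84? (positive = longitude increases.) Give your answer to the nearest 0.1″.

At latitude -11.8048°, cos φ = 0.978850.
1° of longitude at this latitude = 111.3 × cos φ = 108.95 km, so Δλ = -542.0 / 108946.0 = -0.0049749° = -17.910″.

Δλ = -17.9″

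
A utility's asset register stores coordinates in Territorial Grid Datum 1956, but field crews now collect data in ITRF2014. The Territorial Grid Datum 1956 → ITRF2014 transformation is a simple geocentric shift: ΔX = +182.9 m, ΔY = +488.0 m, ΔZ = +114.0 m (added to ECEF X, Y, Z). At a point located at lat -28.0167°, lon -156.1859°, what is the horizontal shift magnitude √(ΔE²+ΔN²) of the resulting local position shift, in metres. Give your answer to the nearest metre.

The local east axis at (φ, λ) is (−sin λ, cos λ, 0), so ΔE = −sin(-156.1859°)·182.9 + cos(-156.1859°)·488.0 = -372.60 m.
The local north axis is (−sin φ cos λ, −sin φ sin λ, cos φ), giving ΔN = -78.599 − 92.555 + 100.640 = -70.51 m.
Horizontal magnitude = √(ΔE² + ΔN²) = √((-372.60)² + (-70.51)²) = 379.22 m.

379 m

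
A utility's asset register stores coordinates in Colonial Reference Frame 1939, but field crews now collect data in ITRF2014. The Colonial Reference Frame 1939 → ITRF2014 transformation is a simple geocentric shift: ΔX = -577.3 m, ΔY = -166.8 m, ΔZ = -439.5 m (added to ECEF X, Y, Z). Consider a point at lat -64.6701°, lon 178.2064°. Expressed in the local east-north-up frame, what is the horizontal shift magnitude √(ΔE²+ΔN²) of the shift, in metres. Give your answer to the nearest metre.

377 m

The local east axis at (φ, λ) is (−sin λ, cos λ, 0), so ΔE = −sin(178.2064°)·(-577.3) + cos(178.2064°)·(-166.8) = 184.79 m.
The local north axis is (−sin φ cos λ, −sin φ sin λ, cos φ), giving ΔN = 521.542 − 4.719 − 188.031 = 328.79 m.
Horizontal magnitude = √(ΔE² + ΔN²) = √(184.79² + 328.79²) = 377.16 m.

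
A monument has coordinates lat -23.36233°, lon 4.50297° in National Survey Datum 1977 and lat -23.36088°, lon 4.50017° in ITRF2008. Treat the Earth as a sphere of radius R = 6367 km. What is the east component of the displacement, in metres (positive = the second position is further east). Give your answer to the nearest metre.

Δφ = -23.36088° − -23.36233° = +0.00145°; Δλ = 4.50017° − 4.50297° = -0.00280°.
1° along a meridian = πR/180 = 111125 m.
ΔN = Δφ × 111125 = 161.1 m; ΔE = Δλ × 111125 × cos(-23.36233°) = -0.00280 × 111125 × 0.918016 = -285.6 m.

ΔE = -286 m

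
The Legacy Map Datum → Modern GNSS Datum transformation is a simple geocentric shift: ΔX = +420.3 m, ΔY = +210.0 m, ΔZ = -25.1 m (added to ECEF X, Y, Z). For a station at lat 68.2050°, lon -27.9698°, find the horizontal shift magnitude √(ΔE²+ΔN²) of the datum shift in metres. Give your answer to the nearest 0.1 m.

464.0 m

The local east axis at (φ, λ) is (−sin λ, cos λ, 0), so ΔE = −sin(-27.9698°)·420.3 + cos(-27.9698°)·210.0 = 382.59 m.
The local north axis is (−sin φ cos λ, −sin φ sin λ, cos φ), giving ΔN = -344.672 + 91.451 − 9.319 = -262.54 m.
Horizontal magnitude = √(ΔE² + ΔN²) = √(382.59² + (-262.54)²) = 464.01 m.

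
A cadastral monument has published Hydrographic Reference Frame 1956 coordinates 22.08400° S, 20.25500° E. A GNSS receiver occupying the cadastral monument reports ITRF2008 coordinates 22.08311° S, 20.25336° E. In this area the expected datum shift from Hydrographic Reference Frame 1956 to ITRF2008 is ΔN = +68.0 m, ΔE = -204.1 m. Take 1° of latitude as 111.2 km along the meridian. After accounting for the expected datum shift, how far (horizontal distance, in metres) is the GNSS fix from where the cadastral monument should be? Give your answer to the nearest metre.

Observed coordinate differences: Δφ = +0.00089°, Δλ = -0.00164°.
Converting to metres (1° lat = 111200 m, cos φ = 0.926634): observed ΔN = 99.0 m, observed ΔE = -169.0 m.
Subtracting the expected shift leaves a residual of 99.0 − (68.0) = 31.0 m north and -169.0 − (-204.1) = 35.1 m east.
Residual distance = √(31.0² + 35.1²) = 46.8 m.

47 m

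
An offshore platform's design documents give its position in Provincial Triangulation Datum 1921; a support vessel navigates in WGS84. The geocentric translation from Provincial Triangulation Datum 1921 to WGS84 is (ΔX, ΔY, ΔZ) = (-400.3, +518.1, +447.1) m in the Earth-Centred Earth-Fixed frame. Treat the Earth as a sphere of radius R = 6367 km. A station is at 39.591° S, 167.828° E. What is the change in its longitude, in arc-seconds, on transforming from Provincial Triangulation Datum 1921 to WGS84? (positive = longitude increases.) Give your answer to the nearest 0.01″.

Δλ = -17.74″

sin φ = -0.637303, cos φ = 0.770613, sin λ = 0.210847, cos λ = -0.977519.
East component: ΔE = −sin λ·ΔX + cos λ·ΔY = −(0.210847)(-400.3) + (-0.977519)(518.1) = -422.05 m.
1° of latitude spans πR/180 = 111125 m; at latitude φ, 1° of longitude spans that × cos φ = 85634.5 m, so Δλ = -422.05 / 85634.5 × 3600 = -17.743″.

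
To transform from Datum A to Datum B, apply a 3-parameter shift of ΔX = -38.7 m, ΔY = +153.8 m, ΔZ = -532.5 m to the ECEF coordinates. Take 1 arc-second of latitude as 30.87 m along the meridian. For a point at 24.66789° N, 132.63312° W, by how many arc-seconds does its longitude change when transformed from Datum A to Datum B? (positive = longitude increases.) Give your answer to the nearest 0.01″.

Δλ = -4.73″

sin φ = 0.417358, cos φ = 0.908742, sin λ = -0.735706, cos λ = -0.677301.
East component: ΔE = −sin λ·ΔX + cos λ·ΔY = −(-0.735706)(-38.7) + (-0.677301)(153.8) = -132.64 m.
1° of latitude spans 3600 × 30.87 = 111132 m; at latitude φ, 1° of longitude spans that × cos φ = 100990.3 m, so Δλ = -132.64 / 100990.3 × 3600 = -4.728″.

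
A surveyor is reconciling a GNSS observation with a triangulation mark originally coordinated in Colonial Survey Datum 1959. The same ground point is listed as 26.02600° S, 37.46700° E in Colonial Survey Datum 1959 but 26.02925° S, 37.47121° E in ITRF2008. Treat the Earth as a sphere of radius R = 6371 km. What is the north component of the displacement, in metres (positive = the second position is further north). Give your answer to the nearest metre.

Δφ = -26.02925° − -26.02600° = -0.00325°; Δλ = 37.47121° − 37.46700° = +0.00421°.
1° along a meridian = πR/180 = 111195 m.
ΔN = Δφ × 111195 = -361.4 m; ΔE = Δλ × 111195 × cos(-26.02600°) = +0.00421 × 111195 × 0.898595 = 420.7 m.

ΔN = -361 m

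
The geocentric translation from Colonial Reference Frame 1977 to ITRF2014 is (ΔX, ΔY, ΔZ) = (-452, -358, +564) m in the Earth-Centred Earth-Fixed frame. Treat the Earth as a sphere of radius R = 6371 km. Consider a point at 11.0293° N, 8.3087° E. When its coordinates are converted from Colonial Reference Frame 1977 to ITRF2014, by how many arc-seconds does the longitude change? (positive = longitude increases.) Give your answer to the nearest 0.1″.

sin φ = 0.191311, cos φ = 0.981529, sin λ = 0.144506, cos λ = 0.989504.
East component: ΔE = −sin λ·ΔX + cos λ·ΔY = −(0.144506)(-452) + (0.989504)(-358) = -288.93 m.
1° of latitude spans πR/180 = 111195 m; at latitude φ, 1° of longitude spans that × cos φ = 109141.1 m, so Δλ = -288.93 / 109141.1 × 3600 = -9.530″.

Δλ = -9.5″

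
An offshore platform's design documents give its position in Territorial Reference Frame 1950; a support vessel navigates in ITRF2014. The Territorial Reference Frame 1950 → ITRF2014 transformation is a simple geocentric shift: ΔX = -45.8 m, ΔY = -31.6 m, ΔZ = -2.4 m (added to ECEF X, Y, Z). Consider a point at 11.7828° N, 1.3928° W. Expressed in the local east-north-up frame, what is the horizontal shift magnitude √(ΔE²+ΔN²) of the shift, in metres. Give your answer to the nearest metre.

33 m

At φ = 11.7828°, λ = -1.3928°: sin φ = 0.204202, cos φ = 0.978929, sin λ = -0.024307, cos λ = 0.999705.
ΔE = −sin λ·ΔX + cos λ·ΔY = −(-0.024307)·(-45.8) + (0.999705)·(-31.6) = -32.70 m.
ΔN = −sin φ cos λ·ΔX − sin φ sin λ·ΔY + cos φ·ΔZ = −(0.204202)(0.999705)(-45.8) − (0.204202)(-0.024307)(-31.6) + (0.978929)(-2.4) = 6.84 m.
Horizontal magnitude = √(ΔE² + ΔN²) = √((-32.70)² + 6.84²) = 33.41 m.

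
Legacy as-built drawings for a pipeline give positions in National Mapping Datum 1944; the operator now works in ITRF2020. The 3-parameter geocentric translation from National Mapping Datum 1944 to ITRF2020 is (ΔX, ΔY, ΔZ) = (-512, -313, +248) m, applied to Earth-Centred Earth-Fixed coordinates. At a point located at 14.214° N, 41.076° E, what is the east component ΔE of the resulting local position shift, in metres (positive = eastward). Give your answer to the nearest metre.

ΔE = 100 m

The local east axis at (φ, λ) is (−sin λ, cos λ, 0), so ΔE = −sin(41.076°)·(-512) + cos(41.076°)·(-313) = 100.46 m.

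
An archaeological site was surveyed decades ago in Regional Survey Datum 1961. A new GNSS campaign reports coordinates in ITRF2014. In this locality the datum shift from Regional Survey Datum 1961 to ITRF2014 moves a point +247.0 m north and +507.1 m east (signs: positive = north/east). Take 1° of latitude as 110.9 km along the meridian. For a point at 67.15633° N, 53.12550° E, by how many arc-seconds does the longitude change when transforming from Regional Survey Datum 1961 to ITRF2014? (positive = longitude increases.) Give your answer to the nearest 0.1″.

At latitude 67.15633°, cos φ = 0.388218.
1° of longitude at this latitude = 110.9 × cos φ = 43.05 km, so Δλ = 507.1 / 43053.4 = 0.0117784° = 42.402″.

Δλ = 42.4″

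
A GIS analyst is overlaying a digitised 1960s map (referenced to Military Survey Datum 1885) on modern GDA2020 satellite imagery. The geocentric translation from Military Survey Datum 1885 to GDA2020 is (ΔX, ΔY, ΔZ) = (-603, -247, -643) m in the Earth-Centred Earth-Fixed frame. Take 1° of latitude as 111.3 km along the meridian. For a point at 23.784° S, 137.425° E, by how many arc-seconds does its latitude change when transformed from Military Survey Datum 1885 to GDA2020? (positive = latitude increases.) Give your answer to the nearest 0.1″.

Δφ = -15.4″

sin φ = -0.403290, cos φ = 0.915072, sin λ = 0.676555, cos λ = -0.736392.
North component: ΔN = −sin φ cos λ·ΔX − sin φ sin λ·ΔY + cos φ·ΔZ = −(-0.403290)(-0.736392)(-603) − (-0.403290)(0.676555)(-247) + (0.915072)(-643) = -476.71 m.
1° of latitude spans 111300 m, so Δφ = -476.71 / 111300 × 3600 = -15.419″.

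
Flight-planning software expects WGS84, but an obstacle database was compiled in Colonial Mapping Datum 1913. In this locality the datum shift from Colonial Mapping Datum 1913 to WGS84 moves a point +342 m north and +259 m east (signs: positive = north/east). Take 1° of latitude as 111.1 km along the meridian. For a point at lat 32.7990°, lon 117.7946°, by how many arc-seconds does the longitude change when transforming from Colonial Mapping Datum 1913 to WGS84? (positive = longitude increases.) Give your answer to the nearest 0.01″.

Δλ = 9.98″

At latitude 32.7990°, cos φ = 0.840576.
1° of longitude at this latitude = 111.1 × cos φ = 93.39 km, so Δλ = 259.0 / 93388.0 = 0.0027734° = 9.984″.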